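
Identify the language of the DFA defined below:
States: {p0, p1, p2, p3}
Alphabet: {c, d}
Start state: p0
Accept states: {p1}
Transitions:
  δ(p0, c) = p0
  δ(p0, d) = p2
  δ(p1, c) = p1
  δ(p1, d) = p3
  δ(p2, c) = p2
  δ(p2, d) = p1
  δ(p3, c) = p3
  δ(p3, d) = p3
Testing a few strings:
  'c' → reject
  'cd' → reject
  'dd' → accept
  'd' → reject
State roles: p0=zero d's; p1=two d's; p2=one d; p3=≥ three d's (dead)
All strings over {c,d} containing exactly two d's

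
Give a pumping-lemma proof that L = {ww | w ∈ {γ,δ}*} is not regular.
Assume L is regular with pumping length p. Idea: pumping the leading γ-block breaks the equality of the two halves.
Choose s = γ^p δ γ^p δ ∈ L (with w = γ^p δ). |s| = 2p+2 ≥ p. By the pumping lemma, s = xyz with |xy| ≤ p, |y| > 0, so y = γ^k with k ≥ 1, in the first γ-block. Then xy²z = γ^(p+k) δ γ^p δ, of length 2p+2+k. If k is odd this length is odd, so it cannot be of the form ww. If k is even, each half has length p+1+k/2 ≤ p+k, so the first half lies entirely inside the leading γ-block and contains no δ, while the second half ends in δ; the halves differ. Either way xy²z ∉ L.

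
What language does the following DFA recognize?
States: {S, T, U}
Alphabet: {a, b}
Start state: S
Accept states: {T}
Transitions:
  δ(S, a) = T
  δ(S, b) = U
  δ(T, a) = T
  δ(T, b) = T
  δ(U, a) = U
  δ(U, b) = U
Testing a few strings:
  'b' → reject
  'baa' → reject
  'aa' → accept
  'a' → accept
State roles: S=no input read; T=started with a; U=started with b (dead)
All strings over {a,b} starting with a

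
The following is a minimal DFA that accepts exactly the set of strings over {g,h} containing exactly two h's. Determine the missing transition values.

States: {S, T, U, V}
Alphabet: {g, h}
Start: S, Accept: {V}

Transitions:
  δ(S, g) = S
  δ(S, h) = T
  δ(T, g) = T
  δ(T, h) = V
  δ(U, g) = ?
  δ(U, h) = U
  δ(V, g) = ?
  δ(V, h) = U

From the language and accept set, identify what each state tracks — S: zero h's; T: one h; U: ≥ three h's (dead); V: two h's.
Each missing δ(q, a) is the state matching the new tracked value after reading a.
δ(U, g) = U; δ(V, g) = V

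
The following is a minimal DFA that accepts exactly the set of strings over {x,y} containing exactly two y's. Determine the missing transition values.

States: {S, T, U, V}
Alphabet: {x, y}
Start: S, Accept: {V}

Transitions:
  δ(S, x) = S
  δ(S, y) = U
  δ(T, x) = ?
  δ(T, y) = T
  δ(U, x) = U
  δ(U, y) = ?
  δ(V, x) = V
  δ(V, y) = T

From the language and accept set, identify what each state tracks — S: zero y's; T: ≥ three y's (dead); U: one y; V: two y's.
Each missing δ(q, a) is the state matching the new tracked value after reading a.
δ(T, x) = T; δ(U, y) = V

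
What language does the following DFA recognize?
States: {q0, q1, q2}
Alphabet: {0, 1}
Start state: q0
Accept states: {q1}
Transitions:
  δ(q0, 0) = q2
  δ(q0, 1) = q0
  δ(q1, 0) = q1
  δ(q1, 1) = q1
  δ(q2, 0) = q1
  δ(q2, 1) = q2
Testing a few strings:
  '111' → reject
  '0' → reject
  '010' → accept
  '001' → accept
State roles: q0=zero 0's seen; q1=≥ two 0's seen; q2=one 0 seen
All binary strings containing at least two 0's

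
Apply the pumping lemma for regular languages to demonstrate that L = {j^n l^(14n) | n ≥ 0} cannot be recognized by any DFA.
Assume L is regular with pumping length p. Idea: pumping the j-block breaks the 1:14 ratio.
Choose s = j^p l^(14p) (length 15p ≥ p). By the pumping lemma, s = xyz with |xy| ≤ p, |y| > 0, so y = j^k with k ≥ 1. Then xy²z = j^(p+k) l^(14p). For this to be in L we would need 14p = 14(p+k), i.e. 14k = 0, contradicting k ≥ 1. So xy²z ∉ L.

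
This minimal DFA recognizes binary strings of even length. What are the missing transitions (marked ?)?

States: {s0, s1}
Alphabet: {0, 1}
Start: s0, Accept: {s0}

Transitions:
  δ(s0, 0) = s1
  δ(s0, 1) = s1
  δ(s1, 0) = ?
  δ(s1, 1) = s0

From the language and accept set, identify what each state tracks — s0: even length so far; s1: odd length so far.
Each missing δ(q, a) is the state matching the new tracked value after reading a.
δ(s1, 0) = s0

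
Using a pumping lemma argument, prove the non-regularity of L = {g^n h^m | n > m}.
Assume L is regular with pumping length p. Idea: pumping down the g-block drops the g-count to at most the h-count.
Choose s = g^(p+1) h^p ∈ L (|s| = 2p+1 ≥ p). By the pumping lemma, s = xyz with |xy| ≤ p, |y| > 0, so y = g^k with k ≥ 1. Take i = 0: xz = g^(p+1−k) h^p. Since k ≥ 1, p+1−k ≤ p, so the number of g's is no longer strictly greater than the number of h's, hence xz ∉ L.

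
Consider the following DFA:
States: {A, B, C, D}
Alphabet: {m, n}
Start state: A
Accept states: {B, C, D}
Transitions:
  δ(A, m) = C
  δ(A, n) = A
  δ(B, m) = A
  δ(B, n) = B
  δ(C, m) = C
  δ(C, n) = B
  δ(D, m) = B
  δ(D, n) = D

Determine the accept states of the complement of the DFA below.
Complement accept states = All states \ Original accept states
= {A, B, C, D} \ {B, C, D}
{A}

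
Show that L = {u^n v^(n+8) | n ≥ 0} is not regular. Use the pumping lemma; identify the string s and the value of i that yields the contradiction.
Assume L is regular with pumping length p. Idea: pumping the u-block breaks the fixed offset of 8.
Choose s = u^p v^(p+8) ∈ L. By the pumping lemma, s = xyz with |xy| ≤ p, |y| > 0, so y = u^k with k ≥ 1. Then xy²z = u^(p+k) v^(p+8). For this to be in L we would need p+8 = (p+k)+8, i.e. k = 0, contradicting k ≥ 1. So xy²z ∉ L.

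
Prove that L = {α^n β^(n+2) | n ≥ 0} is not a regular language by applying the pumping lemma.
Assume L is regular with pumping length p. Idea: pumping the α-block breaks the fixed offset of 2.
Choose s = α^p β^(p+2) ∈ L. By the pumping lemma, s = xyz with |xy| ≤ p, |y| > 0, so y = α^k with k ≥ 1. Then xy²z = α^(p+k) β^(p+2). For this to be in L we would need p+2 = (p+k)+2, i.e. k = 0, contradicting k ≥ 1. So xy²z ∉ L.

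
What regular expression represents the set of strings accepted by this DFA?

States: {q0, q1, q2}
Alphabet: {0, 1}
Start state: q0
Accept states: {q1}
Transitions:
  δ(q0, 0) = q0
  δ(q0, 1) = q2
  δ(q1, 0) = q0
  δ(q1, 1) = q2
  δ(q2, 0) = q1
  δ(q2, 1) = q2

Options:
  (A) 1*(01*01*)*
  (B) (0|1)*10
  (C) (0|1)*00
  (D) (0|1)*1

Check each option against the DFA on short strings; one disagreement eliminates an option:
  (A) 1*(01*01*)*: on ε the DFA stays in q0 and rejects (q0 ∉ Accept), but the regex matches it → eliminate
  (B) (0|1)*10: agrees with the DFA on every string of length ≤ 6
  (C) (0|1)*00: on '00' the DFA goes q0 → q0 → q0 and rejects (q0 ∉ Accept), but the regex matches it → eliminate
  (D) (0|1)*1: on '1' the DFA goes q0 → q2 and rejects (q2 ∉ Accept), but the regex matches it → eliminate
Only (B) is consistent with the DFA.
(B) (0|1)*10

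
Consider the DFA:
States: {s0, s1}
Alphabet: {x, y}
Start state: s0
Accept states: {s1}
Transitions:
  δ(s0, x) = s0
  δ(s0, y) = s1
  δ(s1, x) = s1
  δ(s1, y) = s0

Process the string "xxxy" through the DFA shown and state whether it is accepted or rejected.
Processing string "xxxy":
  s0 --x--> s0
  s0 --x--> s0
  s0 --x--> s0
  s0 --y--> s1
Final state: s1
Accept states: {s1}
Yes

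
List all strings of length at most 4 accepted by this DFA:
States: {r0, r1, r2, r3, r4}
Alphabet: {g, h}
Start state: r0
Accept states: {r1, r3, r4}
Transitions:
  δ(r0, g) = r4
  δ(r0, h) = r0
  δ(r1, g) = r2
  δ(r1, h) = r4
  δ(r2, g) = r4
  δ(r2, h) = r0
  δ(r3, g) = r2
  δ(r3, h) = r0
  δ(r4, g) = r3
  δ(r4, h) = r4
g, gg, gh, hg, ghg, ghh, hgg, hgh, hhg, gggg, gghg, ghhg, ghhh, hghg, hghh, hhgg, hhgh, hhhg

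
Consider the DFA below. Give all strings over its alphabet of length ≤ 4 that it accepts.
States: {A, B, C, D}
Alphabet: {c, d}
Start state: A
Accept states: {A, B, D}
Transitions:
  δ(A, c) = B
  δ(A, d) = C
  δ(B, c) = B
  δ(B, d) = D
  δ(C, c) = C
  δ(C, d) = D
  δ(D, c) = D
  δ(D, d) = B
ε, c, cc, cd, dd, ccc, ccd, cdc, cdd, dcd, ddc, ddd, cccc, cccd, ccdc, ccdd, cdcc, cdcd, cddc, cddd, dccd, dcdc, dcdd, ddcc, ddcd, dddc, dddd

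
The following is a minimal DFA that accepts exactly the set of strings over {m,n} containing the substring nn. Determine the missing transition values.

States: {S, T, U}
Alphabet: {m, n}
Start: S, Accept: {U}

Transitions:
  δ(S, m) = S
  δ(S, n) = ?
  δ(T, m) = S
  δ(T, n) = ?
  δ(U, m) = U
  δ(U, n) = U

From the language and accept set, identify what each state tracks — S: no progress toward nn; T: one trailing n; U: substring nn seen.
Each missing δ(q, a) is the state matching the new tracked value after reading a.
δ(S, n) = T; δ(T, n) = U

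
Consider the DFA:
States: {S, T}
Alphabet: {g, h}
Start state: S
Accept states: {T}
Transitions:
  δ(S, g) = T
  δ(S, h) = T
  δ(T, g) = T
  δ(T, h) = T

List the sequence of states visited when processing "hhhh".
read 'h': S → T
  read 'h': T → T
  read 'h': T → T
  read 'h': T → T
S -> T -> T -> T -> T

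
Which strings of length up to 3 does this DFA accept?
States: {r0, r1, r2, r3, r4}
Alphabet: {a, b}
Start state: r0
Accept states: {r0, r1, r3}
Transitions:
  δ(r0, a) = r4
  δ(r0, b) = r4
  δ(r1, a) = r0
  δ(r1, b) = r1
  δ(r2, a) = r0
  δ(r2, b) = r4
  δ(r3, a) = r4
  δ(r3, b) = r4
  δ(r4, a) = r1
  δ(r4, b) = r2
ε, aa, ba, aaa, aab, aba, baa, bab, bba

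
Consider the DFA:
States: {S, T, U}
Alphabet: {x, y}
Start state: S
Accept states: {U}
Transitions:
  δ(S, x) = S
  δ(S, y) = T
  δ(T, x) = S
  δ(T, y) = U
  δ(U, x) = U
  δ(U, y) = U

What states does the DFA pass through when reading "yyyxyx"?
read 'y': S → T
  read 'y': T → U
  read 'y': U → U
  read 'x': U → U
  read 'y': U → U
  read 'x': U → U
S -> T -> U -> U -> U -> U -> U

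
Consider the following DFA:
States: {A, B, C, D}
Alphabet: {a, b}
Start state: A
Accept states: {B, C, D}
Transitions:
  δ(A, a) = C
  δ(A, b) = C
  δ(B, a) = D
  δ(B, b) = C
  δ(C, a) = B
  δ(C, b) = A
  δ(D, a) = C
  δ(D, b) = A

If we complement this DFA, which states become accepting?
Complement accept states = All states \ Original accept states
= {A, B, C, D} \ {B, C, D}
{A}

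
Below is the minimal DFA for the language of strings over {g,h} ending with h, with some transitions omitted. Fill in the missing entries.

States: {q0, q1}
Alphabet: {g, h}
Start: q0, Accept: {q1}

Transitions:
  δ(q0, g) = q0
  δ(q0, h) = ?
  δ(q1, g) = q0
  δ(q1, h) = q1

From the language and accept set, identify what each state tracks — q0: last symbol not h; q1: last symbol is h.
Each missing δ(q, a) is the state matching the new tracked value after reading a.
δ(q0, h) = q1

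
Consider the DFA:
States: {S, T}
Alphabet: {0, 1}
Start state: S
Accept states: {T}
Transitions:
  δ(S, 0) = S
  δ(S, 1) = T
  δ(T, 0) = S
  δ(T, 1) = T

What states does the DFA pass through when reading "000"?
read '0': S → S
  read '0': S → S
  read '0': S → S
S -> S -> S -> S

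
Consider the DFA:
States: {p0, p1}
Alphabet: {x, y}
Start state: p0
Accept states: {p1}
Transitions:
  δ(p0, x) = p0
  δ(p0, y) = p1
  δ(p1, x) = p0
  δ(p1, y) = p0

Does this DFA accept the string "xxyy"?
Processing string "xxyy":
  p0 --x--> p0
  p0 --x--> p0
  p0 --y--> p1
  p1 --y--> p0
Final state: p0
Accept states: {p1}
No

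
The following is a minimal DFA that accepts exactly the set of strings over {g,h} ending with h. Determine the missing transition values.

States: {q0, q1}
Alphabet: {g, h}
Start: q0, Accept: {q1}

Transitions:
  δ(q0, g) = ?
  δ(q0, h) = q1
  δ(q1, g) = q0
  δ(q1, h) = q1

From the language and accept set, identify what each state tracks — q0: last symbol not h; q1: last symbol is h.
Each missing δ(q, a) is the state matching the new tracked value after reading a.
δ(q0, g) = q0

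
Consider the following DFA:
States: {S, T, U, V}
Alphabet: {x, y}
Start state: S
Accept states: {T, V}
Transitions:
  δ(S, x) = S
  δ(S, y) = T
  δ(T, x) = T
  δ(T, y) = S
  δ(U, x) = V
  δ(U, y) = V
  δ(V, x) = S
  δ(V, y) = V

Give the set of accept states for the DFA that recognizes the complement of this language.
Complement accept states = All states \ Original accept states
= {S, T, U, V} \ {T, V}
{S, U}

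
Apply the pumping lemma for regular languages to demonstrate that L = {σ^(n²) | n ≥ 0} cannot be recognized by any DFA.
Assume L is regular with pumping length p. Idea: pumping adds a fixed amount, but gaps between consecutive squares grow.
Choose s = σ^(p²) (length p² ≥ p). By the pumping lemma, s = xyz with |xy| ≤ p, |y| > 0, so |y| = k with 1 ≤ k ≤ p. Then |xy²z| = p²+k. Since p² < p²+k ≤ p²+p < (p+1)², the length p²+k lies strictly between consecutive squares, so it is not a perfect square and xy²z ∉ L.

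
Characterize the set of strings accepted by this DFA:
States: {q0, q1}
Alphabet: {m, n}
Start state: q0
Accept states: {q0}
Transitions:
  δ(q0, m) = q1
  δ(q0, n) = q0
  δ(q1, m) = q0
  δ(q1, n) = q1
Testing a few strings:
  'm' → reject
  'mmn' → accept
  'mm' → accept
  'n' → accept
State roles: q0=even number of m's so far; q1=odd number of m's so far
All strings over {m,n} with an even number of m's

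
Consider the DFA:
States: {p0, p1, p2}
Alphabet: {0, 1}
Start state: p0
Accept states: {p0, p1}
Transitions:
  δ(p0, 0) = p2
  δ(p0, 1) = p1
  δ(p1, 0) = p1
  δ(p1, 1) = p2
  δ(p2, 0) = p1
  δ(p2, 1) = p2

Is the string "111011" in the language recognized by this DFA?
Processing string "111011":
  p0 --1--> p1
  p1 --1--> p2
  p2 --1--> p2
  p2 --0--> p1
  p1 --1--> p2
  p2 --1--> p2
Final state: p2
Accept states: {p0, p1}
No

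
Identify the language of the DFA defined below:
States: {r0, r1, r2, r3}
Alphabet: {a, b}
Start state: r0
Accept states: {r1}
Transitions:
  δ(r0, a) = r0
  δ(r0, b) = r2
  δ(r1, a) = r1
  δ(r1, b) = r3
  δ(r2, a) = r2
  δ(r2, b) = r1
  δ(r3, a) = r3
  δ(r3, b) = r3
Testing a few strings:
  'a' → reject
  'b' → reject
  'bbb' → reject
  'ab' → reject
State roles: r0=zero b's; r1=two b's; r2=one b; r3=≥ three b's (dead)
All strings over {a,b} containing exactly two b's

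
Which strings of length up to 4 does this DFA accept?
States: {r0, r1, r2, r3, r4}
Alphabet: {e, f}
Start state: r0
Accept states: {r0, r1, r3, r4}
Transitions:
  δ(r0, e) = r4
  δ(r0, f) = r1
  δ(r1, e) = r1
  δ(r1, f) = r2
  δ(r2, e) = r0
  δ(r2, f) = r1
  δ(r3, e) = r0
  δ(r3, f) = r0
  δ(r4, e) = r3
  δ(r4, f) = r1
ε, e, f, ee, ef, fe, eee, eef, efe, fee, ffe, fff, eeee, eeef, eefe, eeff, efee, effe, efff, feee, fefe, feff, ffee, ffef, fffe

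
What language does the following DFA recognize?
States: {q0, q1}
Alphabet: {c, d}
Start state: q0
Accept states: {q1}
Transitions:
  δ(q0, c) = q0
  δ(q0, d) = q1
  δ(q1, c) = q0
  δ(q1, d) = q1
Testing a few strings:
  'd' → accept
  'cd' → accept
  'ccd' → accept
  'cc' → reject
State roles: q0=last symbol not d; q1=last symbol is d
All strings over {c,d} ending with d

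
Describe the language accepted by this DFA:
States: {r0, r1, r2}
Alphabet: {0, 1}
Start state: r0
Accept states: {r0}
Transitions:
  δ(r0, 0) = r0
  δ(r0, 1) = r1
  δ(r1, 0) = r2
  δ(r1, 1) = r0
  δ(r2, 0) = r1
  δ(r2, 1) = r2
Testing a few strings:
  '011' → accept
  '0011' → accept
  '101' → reject
  '1001' → accept
State roles: r0=value ≡ 0 (mod 3); r1=value ≡ 1 (mod 3); r2=value ≡ 2 (mod 3)
All binary strings representing a multiple of 3 (read in base 2; leading zeros allowed and ε counts as 0)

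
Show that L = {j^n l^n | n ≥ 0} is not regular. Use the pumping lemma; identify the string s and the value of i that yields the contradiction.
Assume L is regular with pumping length p. Idea: pumping the j-block changes the count balance.
Choose s = j^p l^p (length 2p ≥ p). By the pumping lemma, s = xyz with |xy| ≤ p, |y| > 0. So y = j^k for some k > 0 (since xy is entirely within the j's). Pumping gives xy²z = j^(p+k) l^p, which is not in L since p+k ≠ p.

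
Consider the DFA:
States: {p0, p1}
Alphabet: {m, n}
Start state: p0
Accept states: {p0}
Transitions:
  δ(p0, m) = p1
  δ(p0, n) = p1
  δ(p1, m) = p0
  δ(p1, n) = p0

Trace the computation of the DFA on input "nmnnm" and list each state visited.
read 'n': p0 → p1
  read 'm': p1 → p0
  read 'n': p0 → p1
  read 'n': p1 → p0
  read 'm': p0 → p1
p0 -> p1 -> p0 -> p1 -> p0 -> p1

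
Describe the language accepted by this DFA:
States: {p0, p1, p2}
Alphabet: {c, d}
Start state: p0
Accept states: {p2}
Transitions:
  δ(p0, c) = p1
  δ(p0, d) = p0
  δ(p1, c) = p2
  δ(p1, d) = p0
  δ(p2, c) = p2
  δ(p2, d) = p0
Testing a few strings:
  'ddc' → reject
  'dcd' → reject
  'd' → reject
  'c' → reject
State roles: p0=last symbol not c; p1=one trailing c; p2=two trailing c's
All strings over {c,d} ending with cc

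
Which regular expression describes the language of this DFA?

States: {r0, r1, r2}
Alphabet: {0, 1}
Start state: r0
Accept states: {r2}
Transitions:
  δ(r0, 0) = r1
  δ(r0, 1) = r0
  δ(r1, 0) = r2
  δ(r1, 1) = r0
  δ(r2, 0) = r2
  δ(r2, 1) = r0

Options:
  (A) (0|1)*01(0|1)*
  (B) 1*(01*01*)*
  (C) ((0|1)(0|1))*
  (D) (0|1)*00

Check each option against the DFA on short strings; one disagreement eliminates an option:
  (A) (0|1)*01(0|1)*: on '00' the DFA goes r0 → r1 → r2 and accepts (r2 ∈ Accept), but the regex does not match it → eliminate
  (B) 1*(01*01*)*: on ε the DFA stays in r0 and rejects (r0 ∉ Accept), but the regex matches it → eliminate
  (C) ((0|1)(0|1))*: on ε the DFA stays in r0 and rejects (r0 ∉ Accept), but the regex matches it → eliminate
  (D) (0|1)*00: agrees with the DFA on every string of length ≤ 6
Only (D) is consistent with the DFA.
(D) (0|1)*00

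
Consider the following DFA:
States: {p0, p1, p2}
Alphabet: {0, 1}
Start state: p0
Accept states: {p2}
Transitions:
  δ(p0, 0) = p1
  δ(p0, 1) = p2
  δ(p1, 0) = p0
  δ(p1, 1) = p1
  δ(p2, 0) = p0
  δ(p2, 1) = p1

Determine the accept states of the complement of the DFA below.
Complement accept states = All states \ Original accept states
= {p0, p1, p2} \ {p2}
{p0, p1}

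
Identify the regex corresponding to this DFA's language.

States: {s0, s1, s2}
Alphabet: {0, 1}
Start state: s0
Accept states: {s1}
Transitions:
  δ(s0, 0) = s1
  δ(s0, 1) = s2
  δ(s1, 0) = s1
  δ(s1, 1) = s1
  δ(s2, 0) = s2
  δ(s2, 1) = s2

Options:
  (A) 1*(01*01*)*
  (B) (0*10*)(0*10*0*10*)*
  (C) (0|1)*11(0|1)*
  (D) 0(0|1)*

Check each option against the DFA on short strings; one disagreement eliminates an option:
  (A) 1*(01*01*)*: on ε the DFA stays in s0 and rejects (s0 ∉ Accept), but the regex matches it → eliminate
  (B) (0*10*)(0*10*0*10*)*: on '0' the DFA goes s0 → s1 and accepts (s1 ∈ Accept), but the regex does not match it → eliminate
  (C) (0|1)*11(0|1)*: on '0' the DFA goes s0 → s1 and accepts (s1 ∈ Accept), but the regex does not match it → eliminate
  (D) 0(0|1)*: agrees with the DFA on every string of length ≤ 6
Only (D) is consistent with the DFA.
(D) 0(0|1)*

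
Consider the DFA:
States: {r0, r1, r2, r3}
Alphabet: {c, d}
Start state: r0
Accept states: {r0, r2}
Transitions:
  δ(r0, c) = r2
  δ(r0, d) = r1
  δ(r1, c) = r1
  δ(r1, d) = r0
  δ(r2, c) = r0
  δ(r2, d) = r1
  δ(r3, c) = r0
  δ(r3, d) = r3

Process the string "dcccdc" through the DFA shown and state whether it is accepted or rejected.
Processing string "dcccdc":
  r0 --d--> r1
  r1 --c--> r1
  r1 --c--> r1
  r1 --c--> r1
  r1 --d--> r0
  r0 --c--> r2
Final state: r2
Accept states: {r0, r2}
Yes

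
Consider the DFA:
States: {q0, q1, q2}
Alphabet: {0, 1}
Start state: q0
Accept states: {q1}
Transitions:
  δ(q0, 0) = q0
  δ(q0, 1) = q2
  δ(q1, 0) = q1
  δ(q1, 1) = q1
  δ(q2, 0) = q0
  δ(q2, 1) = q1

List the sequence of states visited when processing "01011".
read '0': q0 → q0
  read '1': q0 → q2
  read '0': q2 → q0
  read '1': q0 → q2
  read '1': q2 → q1
q0 -> q0 -> q2 -> q0 -> q2 -> q1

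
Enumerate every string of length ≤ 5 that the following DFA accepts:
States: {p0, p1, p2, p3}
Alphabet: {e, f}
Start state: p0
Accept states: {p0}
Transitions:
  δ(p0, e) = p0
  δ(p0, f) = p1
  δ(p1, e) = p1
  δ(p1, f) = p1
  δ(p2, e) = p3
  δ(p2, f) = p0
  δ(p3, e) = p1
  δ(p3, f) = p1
ε, e, ee, eee, eeee, eeeee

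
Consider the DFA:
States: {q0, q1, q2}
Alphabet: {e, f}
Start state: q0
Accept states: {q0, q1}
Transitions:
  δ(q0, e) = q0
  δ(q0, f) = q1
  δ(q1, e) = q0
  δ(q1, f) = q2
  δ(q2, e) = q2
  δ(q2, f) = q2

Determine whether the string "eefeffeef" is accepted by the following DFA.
Processing string "eefeffeef":
  q0 --e--> q0
  q0 --e--> q0
  q0 --f--> q1
  q1 --e--> q0
  q0 --f--> q1
  q1 --f--> q2
  q2 --e--> q2
  q2 --e--> q2
  q2 --f--> q2
Final state: q2
Accept states: {q0, q1}
No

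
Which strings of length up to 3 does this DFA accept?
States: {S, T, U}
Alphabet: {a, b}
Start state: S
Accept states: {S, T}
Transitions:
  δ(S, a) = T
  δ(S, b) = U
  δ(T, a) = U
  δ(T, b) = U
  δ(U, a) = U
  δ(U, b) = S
ε, a, bb, aab, abb, bab, bba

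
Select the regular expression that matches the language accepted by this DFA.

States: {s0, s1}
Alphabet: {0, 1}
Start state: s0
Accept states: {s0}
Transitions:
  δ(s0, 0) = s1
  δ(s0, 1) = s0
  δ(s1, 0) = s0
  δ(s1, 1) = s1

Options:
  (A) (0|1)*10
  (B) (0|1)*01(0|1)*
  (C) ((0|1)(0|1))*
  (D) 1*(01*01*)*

Check each option against the DFA on short strings; one disagreement eliminates an option:
  (A) (0|1)*10: on ε the DFA stays in s0 and accepts (s0 ∈ Accept), but the regex does not match it → eliminate
  (B) (0|1)*01(0|1)*: on ε the DFA stays in s0 and accepts (s0 ∈ Accept), but the regex does not match it → eliminate
  (C) ((0|1)(0|1))*: on '1' the DFA goes s0 → s0 and accepts (s0 ∈ Accept), but the regex does not match it → eliminate
  (D) 1*(01*01*)*: agrees with the DFA on every string of length ≤ 6
Only (D) is consistent with the DFA.
(D) 1*(01*01*)*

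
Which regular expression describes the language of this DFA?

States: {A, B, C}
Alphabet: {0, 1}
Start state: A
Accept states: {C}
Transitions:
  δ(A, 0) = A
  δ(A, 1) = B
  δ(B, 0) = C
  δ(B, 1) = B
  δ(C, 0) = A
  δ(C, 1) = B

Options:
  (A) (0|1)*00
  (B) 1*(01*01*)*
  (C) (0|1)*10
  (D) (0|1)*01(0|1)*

Check each option against the DFA on short strings; one disagreement eliminates an option:
  (A) (0|1)*00: on '00' the DFA goes A → A → A and rejects (A ∉ Accept), but the regex matches it → eliminate
  (B) 1*(01*01*)*: on ε the DFA stays in A and rejects (A ∉ Accept), but the regex matches it → eliminate
  (C) (0|1)*10: agrees with the DFA on every string of length ≤ 6
  (D) (0|1)*01(0|1)*: on '01' the DFA goes A → A → B and rejects (B ∉ Accept), but the regex matches it → eliminate
Only (C) is consistent with the DFA.
(C) (0|1)*10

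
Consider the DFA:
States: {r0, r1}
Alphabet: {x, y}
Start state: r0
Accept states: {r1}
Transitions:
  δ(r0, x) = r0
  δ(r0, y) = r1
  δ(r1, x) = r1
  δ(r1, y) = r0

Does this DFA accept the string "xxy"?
Processing string "xxy":
  r0 --x--> r0
  r0 --x--> r0
  r0 --y--> r1
Final state: r1
Accept states: {r1}
Yes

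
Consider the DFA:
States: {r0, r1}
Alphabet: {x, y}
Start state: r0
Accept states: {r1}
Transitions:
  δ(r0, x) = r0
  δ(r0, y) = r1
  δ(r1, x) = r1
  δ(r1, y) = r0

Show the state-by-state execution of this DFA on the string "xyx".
read 'x': r0 → r0
  read 'y': r0 → r1
  read 'x': r1 → r1
r0 -> r0 -> r1 -> r1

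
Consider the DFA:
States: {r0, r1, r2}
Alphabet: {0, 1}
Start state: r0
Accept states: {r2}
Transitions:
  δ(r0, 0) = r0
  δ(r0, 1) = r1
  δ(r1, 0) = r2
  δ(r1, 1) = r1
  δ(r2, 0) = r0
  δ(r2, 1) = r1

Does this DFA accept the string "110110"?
Processing string "110110":
  r0 --1--> r1
  r1 --1--> r1
  r1 --0--> r2
  r2 --1--> r1
  r1 --1--> r1
  r1 --0--> r2
Final state: r2
Accept states: {r2}
Yes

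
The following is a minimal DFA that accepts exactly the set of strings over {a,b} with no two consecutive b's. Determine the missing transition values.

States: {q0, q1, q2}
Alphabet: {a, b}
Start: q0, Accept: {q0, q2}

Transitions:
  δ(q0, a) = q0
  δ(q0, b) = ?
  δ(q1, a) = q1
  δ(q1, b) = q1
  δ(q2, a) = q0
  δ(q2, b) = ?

From the language and accept set, identify what each state tracks — q0: last symbol not b (ok); q1: saw bb (dead); q2: last symbol b (ok).
Each missing δ(q, a) is the state matching the new tracked value after reading a.
δ(q0, b) = q2; δ(q2, b) = q1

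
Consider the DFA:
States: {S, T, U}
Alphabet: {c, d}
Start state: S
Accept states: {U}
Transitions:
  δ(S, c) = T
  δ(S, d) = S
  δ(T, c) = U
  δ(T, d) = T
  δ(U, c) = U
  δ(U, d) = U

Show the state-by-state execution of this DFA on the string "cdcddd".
read 'c': S → T
  read 'd': T → T
  read 'c': T → U
  read 'd': U → U
  read 'd': U → U
  read 'd': U → U
S -> T -> T -> U -> U -> U -> U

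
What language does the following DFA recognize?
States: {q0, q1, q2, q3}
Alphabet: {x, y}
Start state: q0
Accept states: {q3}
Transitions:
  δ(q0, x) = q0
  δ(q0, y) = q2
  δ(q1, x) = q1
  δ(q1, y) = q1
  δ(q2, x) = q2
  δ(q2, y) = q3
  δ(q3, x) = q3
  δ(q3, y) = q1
Testing a few strings:
  'yyy' → reject
  'x' → reject
  'xyx' → reject
  'xy' → reject
State roles: q0=zero y's; q1=≥ three y's (dead); q2=one y; q3=two y's
All strings over {x,y} containing exactly two y's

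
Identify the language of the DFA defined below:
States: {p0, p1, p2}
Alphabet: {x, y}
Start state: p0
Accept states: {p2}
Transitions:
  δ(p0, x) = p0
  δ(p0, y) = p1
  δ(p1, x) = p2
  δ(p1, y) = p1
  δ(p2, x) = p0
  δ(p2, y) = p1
Testing a few strings:
  'xx' → reject
  'yy' → reject
  'y' → reject
  'yxyy' → reject
State roles: p0=no suffix match; p1=one trailing y; p2=suffix is yx
All strings over {x,y} ending with yx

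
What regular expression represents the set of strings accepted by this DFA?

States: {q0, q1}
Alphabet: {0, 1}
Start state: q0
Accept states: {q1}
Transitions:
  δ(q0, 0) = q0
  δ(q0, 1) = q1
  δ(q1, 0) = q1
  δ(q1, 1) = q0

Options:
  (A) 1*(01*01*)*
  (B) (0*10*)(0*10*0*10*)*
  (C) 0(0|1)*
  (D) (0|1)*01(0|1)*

Check each option against the DFA on short strings; one disagreement eliminates an option:
  (A) 1*(01*01*)*: on ε the DFA stays in q0 and rejects (q0 ∉ Accept), but the regex matches it → eliminate
  (B) (0*10*)(0*10*0*10*)*: agrees with the DFA on every string of length ≤ 6
  (C) 0(0|1)*: on '0' the DFA goes q0 → q0 and rejects (q0 ∉ Accept), but the regex matches it → eliminate
  (D) (0|1)*01(0|1)*: on '1' the DFA goes q0 → q1 and accepts (q1 ∈ Accept), but the regex does not match it → eliminate
Only (B) is consistent with the DFA.
(B) (0*10*)(0*10*0*10*)*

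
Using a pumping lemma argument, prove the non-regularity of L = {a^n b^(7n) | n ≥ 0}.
Assume L is regular with pumping length p. Idea: pumping the a-block breaks the 1:7 ratio.
Choose s = a^p b^(7p) (length 8p ≥ p). By the pumping lemma, s = xyz with |xy| ≤ p, |y| > 0, so y = a^k with k ≥ 1. Then xy²z = a^(p+k) b^(7p). For this to be in L we would need 7p = 7(p+k), i.e. 7k = 0, contradicting k ≥ 1. So xy²z ∉ L.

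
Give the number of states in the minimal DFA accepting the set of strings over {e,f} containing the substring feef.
By Myhill–Nerode, count the distinguishable equivalence classes: 5 classes — one per longest suffix of the input that is a prefix of 'feef' (lengths 0 through 3), plus an absorbing 'already seen feef' class.
5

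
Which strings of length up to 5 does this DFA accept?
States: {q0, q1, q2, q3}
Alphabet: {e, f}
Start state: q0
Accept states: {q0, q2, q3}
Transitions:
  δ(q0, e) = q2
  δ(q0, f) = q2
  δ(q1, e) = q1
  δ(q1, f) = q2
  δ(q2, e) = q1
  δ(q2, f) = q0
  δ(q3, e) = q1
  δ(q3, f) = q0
ε, e, f, ef, ff, eef, efe, eff, fef, ffe, fff, eeef, eeff, efef, efff, feef, feff, ffef, ffff, eeeef, eeeff, eefef, eeffe, eefff, efeef, efefe, efeff, effef, efffe, effff, feeef, feeff, fefef, feffe, fefff, ffeef, ffefe, ffeff, fffef, ffffe, fffff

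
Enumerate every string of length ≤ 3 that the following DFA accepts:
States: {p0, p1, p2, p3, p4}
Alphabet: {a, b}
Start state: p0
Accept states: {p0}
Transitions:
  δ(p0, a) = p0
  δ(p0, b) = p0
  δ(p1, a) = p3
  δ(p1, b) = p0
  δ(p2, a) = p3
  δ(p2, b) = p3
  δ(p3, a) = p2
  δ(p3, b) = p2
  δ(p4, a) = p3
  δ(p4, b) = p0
ε, a, b, aa, ab, ba, bb, aaa, aab, aba, abb, baa, bab, bba, bbb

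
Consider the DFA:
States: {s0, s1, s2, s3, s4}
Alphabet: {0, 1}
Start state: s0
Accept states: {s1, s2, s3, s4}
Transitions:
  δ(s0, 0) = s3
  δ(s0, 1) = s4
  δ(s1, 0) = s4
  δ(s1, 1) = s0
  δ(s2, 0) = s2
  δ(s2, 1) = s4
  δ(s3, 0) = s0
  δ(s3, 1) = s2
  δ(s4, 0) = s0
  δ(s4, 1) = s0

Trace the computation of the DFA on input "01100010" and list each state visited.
read '0': s0 → s3
  read '1': s3 → s2
  read '1': s2 → s4
  read '0': s4 → s0
  read '0': s0 → s3
  read '0': s3 → s0
  read '1': s0 → s4
  read '0': s4 → s0
s0 -> s3 -> s2 -> s4 -> s0 -> s3 -> s0 -> s4 -> s0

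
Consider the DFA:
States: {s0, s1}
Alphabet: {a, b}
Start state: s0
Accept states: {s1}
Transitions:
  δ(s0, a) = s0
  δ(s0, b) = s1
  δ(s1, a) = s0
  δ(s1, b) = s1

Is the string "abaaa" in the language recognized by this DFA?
Processing string "abaaa":
  s0 --a--> s0
  s0 --b--> s1
  s1 --a--> s0
  s0 --a--> s0
  s0 --a--> s0
Final state: s0
Accept states: {s1}
No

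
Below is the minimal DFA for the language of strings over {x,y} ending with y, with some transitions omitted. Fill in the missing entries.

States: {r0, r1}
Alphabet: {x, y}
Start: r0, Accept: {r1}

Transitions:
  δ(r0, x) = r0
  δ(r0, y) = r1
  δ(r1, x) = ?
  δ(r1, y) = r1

From the language and accept set, identify what each state tracks — r0: last symbol not y; r1: last symbol is y.
Each missing δ(q, a) is the state matching the new tracked value after reading a.
δ(r1, x) = r0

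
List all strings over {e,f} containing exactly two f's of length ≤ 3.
ff, eff, fef, ffe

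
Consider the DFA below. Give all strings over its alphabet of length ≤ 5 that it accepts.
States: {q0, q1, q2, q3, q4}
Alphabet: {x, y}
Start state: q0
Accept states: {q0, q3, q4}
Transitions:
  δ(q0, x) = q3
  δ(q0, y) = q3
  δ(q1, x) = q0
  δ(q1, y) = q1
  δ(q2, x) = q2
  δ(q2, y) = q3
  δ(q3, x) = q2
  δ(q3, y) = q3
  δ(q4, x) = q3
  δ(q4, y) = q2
ε, x, y, xy, yy, xxy, xyy, yxy, yyy, xxxy, xxyy, xyxy, xyyy, yxxy, yxyy, yyxy, yyyy, xxxxy, xxxyy, xxyxy, xxyyy, xyxxy, xyxyy, xyyxy, xyyyy, yxxxy, yxxyy, yxyxy, yxyyy, yyxxy, yyxyy, yyyxy, yyyyy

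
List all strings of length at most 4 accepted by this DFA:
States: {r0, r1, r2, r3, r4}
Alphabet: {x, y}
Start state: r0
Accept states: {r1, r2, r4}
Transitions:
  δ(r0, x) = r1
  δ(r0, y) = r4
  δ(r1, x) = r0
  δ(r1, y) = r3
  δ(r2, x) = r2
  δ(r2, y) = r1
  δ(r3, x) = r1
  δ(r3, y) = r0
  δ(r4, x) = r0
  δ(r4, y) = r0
x, y, xxx, xxy, xyx, yxx, yxy, yyx, yyy, xyyx, xyyy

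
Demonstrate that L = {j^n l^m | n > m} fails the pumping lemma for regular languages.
Assume L is regular with pumping length p. Idea: pumping down the j-block drops the j-count to at most the l-count.
Choose s = j^(p+1) l^p ∈ L (|s| = 2p+1 ≥ p). By the pumping lemma, s = xyz with |xy| ≤ p, |y| > 0, so y = j^k with k ≥ 1. Take i = 0: xz = j^(p+1−k) l^p. Since k ≥ 1, p+1−k ≤ p, so the number of j's is no longer strictly greater than the number of l's, hence xz ∉ L.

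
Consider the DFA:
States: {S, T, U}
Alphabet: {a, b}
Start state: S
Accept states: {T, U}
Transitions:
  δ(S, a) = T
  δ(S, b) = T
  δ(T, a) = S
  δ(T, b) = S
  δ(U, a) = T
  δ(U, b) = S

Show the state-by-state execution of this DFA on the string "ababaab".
read 'a': S → T
  read 'b': T → S
  read 'a': S → T
  read 'b': T → S
  read 'a': S → T
  read 'a': T → S
  read 'b': S → T
S -> T -> S -> T -> S -> T -> S -> T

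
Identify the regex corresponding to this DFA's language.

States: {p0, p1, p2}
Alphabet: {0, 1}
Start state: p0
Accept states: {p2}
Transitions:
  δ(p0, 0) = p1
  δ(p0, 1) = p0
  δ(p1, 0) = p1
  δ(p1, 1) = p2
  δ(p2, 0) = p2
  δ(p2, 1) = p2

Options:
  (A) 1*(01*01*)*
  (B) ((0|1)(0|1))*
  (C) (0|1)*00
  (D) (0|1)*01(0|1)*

Check each option against the DFA on short strings; one disagreement eliminates an option:
  (A) 1*(01*01*)*: on ε the DFA stays in p0 and rejects (p0 ∉ Accept), but the regex matches it → eliminate
  (B) ((0|1)(0|1))*: on ε the DFA stays in p0 and rejects (p0 ∉ Accept), but the regex matches it → eliminate
  (C) (0|1)*00: on '00' the DFA goes p0 → p1 → p1 and rejects (p1 ∉ Accept), but the regex matches it → eliminate
  (D) (0|1)*01(0|1)*: agrees with the DFA on every string of length ≤ 6
Only (D) is consistent with the DFA.
(D) (0|1)*01(0|1)*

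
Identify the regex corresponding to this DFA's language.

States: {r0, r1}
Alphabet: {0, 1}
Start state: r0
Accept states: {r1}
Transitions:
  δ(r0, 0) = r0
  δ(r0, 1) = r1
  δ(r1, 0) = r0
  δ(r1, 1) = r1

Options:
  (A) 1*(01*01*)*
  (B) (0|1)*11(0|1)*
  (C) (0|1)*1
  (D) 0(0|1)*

Check each option against the DFA on short strings; one disagreement eliminates an option:
  (A) 1*(01*01*)*: on ε the DFA stays in r0 and rejects (r0 ∉ Accept), but the regex matches it → eliminate
  (B) (0|1)*11(0|1)*: on '1' the DFA goes r0 → r1 and accepts (r1 ∈ Accept), but the regex does not match it → eliminate
  (C) (0|1)*1: agrees with the DFA on every string of length ≤ 6
  (D) 0(0|1)*: on '0' the DFA goes r0 → r0 and rejects (r0 ∉ Accept), but the regex matches it → eliminate
Only (C) is consistent with the DFA.
(C) (0|1)*1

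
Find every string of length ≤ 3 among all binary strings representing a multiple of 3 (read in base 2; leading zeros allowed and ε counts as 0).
ε, 0, 00, 11, 000, 011, 110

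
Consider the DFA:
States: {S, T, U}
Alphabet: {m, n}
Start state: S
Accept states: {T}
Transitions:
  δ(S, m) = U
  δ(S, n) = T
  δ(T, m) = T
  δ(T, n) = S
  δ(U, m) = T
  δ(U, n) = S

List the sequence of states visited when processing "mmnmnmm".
read 'm': S → U
  read 'm': U → T
  read 'n': T → S
  read 'm': S → U
  read 'n': U → S
  read 'm': S → U
  read 'm': U → T
S -> U -> T -> S -> U -> S -> U -> T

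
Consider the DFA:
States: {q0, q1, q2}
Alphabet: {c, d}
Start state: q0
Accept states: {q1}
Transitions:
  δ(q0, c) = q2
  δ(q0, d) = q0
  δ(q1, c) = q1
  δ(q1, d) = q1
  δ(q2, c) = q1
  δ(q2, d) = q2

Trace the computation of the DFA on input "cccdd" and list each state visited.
read 'c': q0 → q2
  read 'c': q2 → q1
  read 'c': q1 → q1
  read 'd': q1 → q1
  read 'd': q1 → q1
q0 -> q2 -> q1 -> q1 -> q1 -> q1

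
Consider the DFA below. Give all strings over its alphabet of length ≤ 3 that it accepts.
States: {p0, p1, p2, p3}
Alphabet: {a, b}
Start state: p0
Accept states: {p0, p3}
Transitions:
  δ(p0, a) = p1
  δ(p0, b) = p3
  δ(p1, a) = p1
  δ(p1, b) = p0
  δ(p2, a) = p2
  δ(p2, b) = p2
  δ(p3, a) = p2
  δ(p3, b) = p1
ε, b, ab, aab, abb, bbb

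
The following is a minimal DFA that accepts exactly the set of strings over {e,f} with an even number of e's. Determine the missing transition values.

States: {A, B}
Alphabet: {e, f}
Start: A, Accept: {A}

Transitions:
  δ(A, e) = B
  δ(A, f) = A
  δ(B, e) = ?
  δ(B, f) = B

From the language and accept set, identify what each state tracks — A: even number of e's so far; B: odd number of e's so far.
Each missing δ(q, a) is the state matching the new tracked value after reading a.
δ(B, e) = A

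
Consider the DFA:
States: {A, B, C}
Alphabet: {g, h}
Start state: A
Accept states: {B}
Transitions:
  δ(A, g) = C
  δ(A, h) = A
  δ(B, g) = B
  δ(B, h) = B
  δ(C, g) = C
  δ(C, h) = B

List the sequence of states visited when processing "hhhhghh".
read 'h': A → A
  read 'h': A → A
  read 'h': A → A
  read 'h': A → A
  read 'g': A → C
  read 'h': C → B
  read 'h': B → B
A -> A -> A -> A -> A -> C -> B -> B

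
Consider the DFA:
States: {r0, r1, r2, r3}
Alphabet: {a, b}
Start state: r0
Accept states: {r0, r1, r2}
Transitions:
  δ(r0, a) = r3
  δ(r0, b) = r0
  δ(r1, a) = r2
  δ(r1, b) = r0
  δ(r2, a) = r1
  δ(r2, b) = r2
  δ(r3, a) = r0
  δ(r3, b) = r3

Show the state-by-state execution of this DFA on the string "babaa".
read 'b': r0 → r0
  read 'a': r0 → r3
  read 'b': r3 → r3
  read 'a': r3 → r0
  read 'a': r0 → r3
r0 -> r0 -> r3 -> r3 -> r0 -> r3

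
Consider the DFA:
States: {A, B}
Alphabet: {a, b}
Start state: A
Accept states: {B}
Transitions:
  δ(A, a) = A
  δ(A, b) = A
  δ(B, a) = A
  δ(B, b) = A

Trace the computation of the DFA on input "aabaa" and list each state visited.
read 'a': A → A
  read 'a': A → A
  read 'b': A → A
  read 'a': A → A
  read 'a': A → A
A -> A -> A -> A -> A -> A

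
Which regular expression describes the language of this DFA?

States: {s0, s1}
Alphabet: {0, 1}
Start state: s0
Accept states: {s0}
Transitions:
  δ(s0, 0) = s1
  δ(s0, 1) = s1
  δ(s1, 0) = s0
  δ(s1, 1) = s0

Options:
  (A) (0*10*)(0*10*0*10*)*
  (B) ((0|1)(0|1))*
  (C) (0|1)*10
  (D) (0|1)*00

Check each option against the DFA on short strings; one disagreement eliminates an option:
  (A) (0*10*)(0*10*0*10*)*: on ε the DFA stays in s0 and accepts (s0 ∈ Accept), but the regex does not match it → eliminate
  (B) ((0|1)(0|1))*: agrees with the DFA on every string of length ≤ 6
  (C) (0|1)*10: on ε the DFA stays in s0 and accepts (s0 ∈ Accept), but the regex does not match it → eliminate
  (D) (0|1)*00: on ε the DFA stays in s0 and accepts (s0 ∈ Accept), but the regex does not match it → eliminate
Only (B) is consistent with the DFA.
(B) ((0|1)(0|1))*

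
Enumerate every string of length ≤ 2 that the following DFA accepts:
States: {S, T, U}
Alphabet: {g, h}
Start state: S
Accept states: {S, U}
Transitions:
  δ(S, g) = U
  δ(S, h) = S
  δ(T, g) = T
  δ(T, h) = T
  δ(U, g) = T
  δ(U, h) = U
ε, g, h, gh, hg, hh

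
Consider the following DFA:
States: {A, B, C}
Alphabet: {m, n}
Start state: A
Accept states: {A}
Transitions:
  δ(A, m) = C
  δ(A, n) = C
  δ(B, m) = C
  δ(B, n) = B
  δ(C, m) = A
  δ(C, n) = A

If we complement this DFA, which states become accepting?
Complement accept states = All states \ Original accept states
= {A, B, C} \ {A}
{B, C}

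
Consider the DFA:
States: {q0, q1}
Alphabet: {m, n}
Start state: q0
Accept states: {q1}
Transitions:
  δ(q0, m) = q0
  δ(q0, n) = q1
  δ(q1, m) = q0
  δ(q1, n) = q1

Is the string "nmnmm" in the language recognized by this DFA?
Processing string "nmnmm":
  q0 --n--> q1
  q1 --m--> q0
  q0 --n--> q1
  q1 --m--> q0
  q0 --m--> q0
Final state: q0
Accept states: {q1}
No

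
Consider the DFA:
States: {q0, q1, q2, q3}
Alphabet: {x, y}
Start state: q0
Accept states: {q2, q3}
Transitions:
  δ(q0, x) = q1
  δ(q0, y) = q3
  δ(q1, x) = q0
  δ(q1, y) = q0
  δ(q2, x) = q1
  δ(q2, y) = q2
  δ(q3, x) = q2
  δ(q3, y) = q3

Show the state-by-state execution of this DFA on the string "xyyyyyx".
read 'x': q0 → q1
  read 'y': q1 → q0
  read 'y': q0 → q3
  read 'y': q3 → q3
  read 'y': q3 → q3
  read 'y': q3 → q3
  read 'x': q3 → q2
q0 -> q1 -> q0 -> q3 -> q3 -> q3 -> q3 -> q2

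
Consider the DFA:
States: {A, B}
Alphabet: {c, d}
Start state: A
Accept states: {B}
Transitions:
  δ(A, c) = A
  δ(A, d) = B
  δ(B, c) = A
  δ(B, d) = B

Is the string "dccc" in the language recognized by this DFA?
Processing string "dccc":
  A --d--> B
  B --c--> A
  A --c--> A
  A --c--> A
Final state: A
Accept states: {B}
No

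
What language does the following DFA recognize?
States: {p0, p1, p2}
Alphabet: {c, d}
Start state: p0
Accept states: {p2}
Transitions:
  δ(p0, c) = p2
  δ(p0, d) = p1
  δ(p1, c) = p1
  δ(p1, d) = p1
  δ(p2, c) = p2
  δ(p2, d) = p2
Testing a few strings:
  'cdc' → accept
  'c' → accept
  'd' → reject
  'ddc' → reject
State roles: p0=no input read; p1=started with d (dead); p2=started with c
All strings over {c,d} starting with c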